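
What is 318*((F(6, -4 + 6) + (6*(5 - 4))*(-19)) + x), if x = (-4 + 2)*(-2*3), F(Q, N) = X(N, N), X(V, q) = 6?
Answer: -30528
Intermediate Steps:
F(Q, N) = 6
x = 12 (x = -2*(-6) = 12)
318*((F(6, -4 + 6) + (6*(5 - 4))*(-19)) + x) = 318*((6 + (6*(5 - 4))*(-19)) + 12) = 318*((6 + (6*1)*(-19)) + 12) = 318*((6 + 6*(-19)) + 12) = 318*((6 - 114) + 12) = 318*(-108 + 12) = 318*(-96) = -30528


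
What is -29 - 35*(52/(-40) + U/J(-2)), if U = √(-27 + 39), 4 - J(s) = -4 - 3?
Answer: 33/2 - 70*√3/11 ≈ 5.4779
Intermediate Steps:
J(s) = 11 (J(s) = 4 - (-4 - 3) = 4 - 1*(-7) = 4 + 7 = 11)
U = 2*√3 (U = √12 = 2*√3 ≈ 3.4641)
-29 - 35*(52/(-40) + U/J(-2)) = -29 - 35*(52/(-40) + (2*√3)/11) = -29 - 35*(52*(-1/40) + (2*√3)*(1/11)) = -29 - 35*(-13/10 + 2*√3/11) = -29 + (91/2 - 70*√3/11) = 33/2 - 70*√3/11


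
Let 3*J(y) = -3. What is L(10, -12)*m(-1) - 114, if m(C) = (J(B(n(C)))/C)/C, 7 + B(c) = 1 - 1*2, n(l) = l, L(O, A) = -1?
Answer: -113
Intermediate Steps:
B(c) = -8 (B(c) = -7 + (1 - 1*2) = -7 + (1 - 2) = -7 - 1 = -8)
J(y) = -1 (J(y) = (⅓)*(-3) = -1)
m(C) = -1/C² (m(C) = (-1/C)/C = -1/C²)
L(10, -12)*m(-1) - 114 = -(-1)/(-1)² - 114 = -(-1) - 114 = -1*(-1) - 114 = 1 - 114 = -113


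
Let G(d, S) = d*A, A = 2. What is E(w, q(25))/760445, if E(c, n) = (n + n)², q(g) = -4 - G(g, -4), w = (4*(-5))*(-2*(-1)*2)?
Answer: 11664/760445 ≈ 0.015338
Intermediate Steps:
w = -80 (w = -40*2 = -20*4 = -80)
G(d, S) = 2*d (G(d, S) = d*2 = 2*d)
q(g) = -4 - 2*g
E(c, n) = 4*n² (E(c, n) = (2*n)² = 4*n²)
E(w, q(25))/760445 = (4*(-4 - 2*25)²)/760445 = (4*(-4 - 50)²)*(1/760445) = (4*(-54)²)*(1/760445) = (4*2916)*(1/760445) = 11664*(1/760445) = 11664/760445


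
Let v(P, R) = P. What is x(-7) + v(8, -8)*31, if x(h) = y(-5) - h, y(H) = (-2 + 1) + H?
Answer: 249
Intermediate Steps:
y(H) = -1 + H
x(h) = -6 - h (x(h) = (-1 - 5) - h = -6 - h)
x(-7) + v(8, -8)*31 = (-6 - 1*(-7)) + 8*31 = (-6 + 7) + 248 = 1 + 248 = 249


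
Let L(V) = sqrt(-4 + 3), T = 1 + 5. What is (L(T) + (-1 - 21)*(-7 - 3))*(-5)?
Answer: -1100 - 5*I ≈ -1100.0 - 5.0*I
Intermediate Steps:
T = 6
L(V) = I (L(V) = sqrt(-1) = I)
(L(T) + (-1 - 21)*(-7 - 3))*(-5) = (I + (-1 - 21)*(-7 - 3))*(-5) = (I - 22*(-10))*(-5) = (I + 220)*(-5) = (220 + I)*(-5) = -1100 - 5*I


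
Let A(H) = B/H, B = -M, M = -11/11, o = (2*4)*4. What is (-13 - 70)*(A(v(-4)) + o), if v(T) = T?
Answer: -10541/4 ≈ -2635.3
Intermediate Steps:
o = 32 (o = 8*4 = 32)
M = -1 (M = -11*1/11 = -1)
B = 1 (B = -1*(-1) = 1)
A(H) = 1/H
(-13 - 70)*(A(v(-4)) + o) = (-13 - 70)*(1/(-4) + 32) = -83*(-1/4 + 32) = -83*127/4 = -10541/4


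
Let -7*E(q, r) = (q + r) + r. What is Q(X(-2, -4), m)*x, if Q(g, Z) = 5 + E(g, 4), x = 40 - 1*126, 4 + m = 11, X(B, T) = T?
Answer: -2666/7 ≈ -380.86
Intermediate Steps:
m = 7 (m = -4 + 11 = 7)
x = -86 (x = 40 - 126 = -86)
E(q, r) = -2*r/7 - q/7 (E(q, r) = -((q + r) + r)/7 = -(q + 2*r)/7 = -2*r/7 - q/7)
Q(g, Z) = 27/7 - g/7 (Q(g, Z) = 5 + (-2/7*4 - g/7) = 5 + (-8/7 - g/7) = 27/7 - g/7)
Q(X(-2, -4), m)*x = (27/7 - 1/7*(-4))*(-86) = (27/7 + 4/7)*(-86) = (31/7)*(-86) = -2666/7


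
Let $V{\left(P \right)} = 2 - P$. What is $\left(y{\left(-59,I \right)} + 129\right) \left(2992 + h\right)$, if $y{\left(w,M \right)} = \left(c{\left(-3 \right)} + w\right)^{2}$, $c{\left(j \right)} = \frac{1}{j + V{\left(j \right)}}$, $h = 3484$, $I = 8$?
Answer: $22997895$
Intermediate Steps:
$c{\left(j \right)} = \frac{1}{2}$ ($c{\left(j \right)} = \frac{1}{j - \left(-2 + j\right)} = \frac{1}{2}$)
$y{\left(w,M \right)} = \left(\frac{1}{2} + w\right)^{2}$
$\left(y{\left(-59,I \right)} + 129\right) \left(2992 + h\right) = \left(\frac{\left(1 + 2 \left(-59\right)\right)^{2}}{4} + 129\right) \left(2992 + 3484\right) = \left(\frac{\left(1 - 118\right)^{2}}{4} + 129\right) 6476 = \left(\frac{\left(-117\right)^{2}}{4} + 129\right) 6476 = \left(\frac{1}{4} \cdot 13689 + 129\right) 6476 = \left(\frac{13689}{4} + 129\right) 6476 = \frac{14205}{4} \cdot 6476 = 22997895$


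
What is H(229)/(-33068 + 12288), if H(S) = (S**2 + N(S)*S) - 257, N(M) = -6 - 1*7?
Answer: -49207/20780 ≈ -2.3680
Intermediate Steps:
N(M) = -13 (N(M) = -6 - 7 = -13)
H(S) = -257 + S**2 - 13*S (H(S) = (S**2 - 13*S) - 257 = -257 + S**2 - 13*S)
H(229)/(-33068 + 12288) = (-257 + 229**2 - 13*229)/(-33068 + 12288) = (-257 + 52441 - 2977)/(-20780) = 49207*(-1/20780) = -49207/20780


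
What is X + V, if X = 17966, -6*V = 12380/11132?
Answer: 299993173/16698 ≈ 17966.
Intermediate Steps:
V = -3095/16698 (V = -6190/(3*11132) = -⅙*3095/2783 = -3095/16698 ≈ -0.18535)
X + V = 17966 - 3095/16698 = 299993173/16698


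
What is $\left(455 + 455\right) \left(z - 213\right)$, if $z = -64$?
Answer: $-252070$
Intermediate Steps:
$\left(455 + 455\right) \left(z - 213\right) = \left(455 + 455\right) \left(-64 - 213\right) = 910 \left(-277\right) = -252070$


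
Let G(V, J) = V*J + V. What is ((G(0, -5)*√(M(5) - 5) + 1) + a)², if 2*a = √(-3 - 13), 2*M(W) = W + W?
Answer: -3 + 4*I ≈ -3.0 + 4.0*I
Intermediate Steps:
G(V, J) = V + J*V (G(V, J) = J*V + V = V + J*V)
M(W) = W (M(W) = (W + W)/2 = (2*W)/2 = W)
a = 2*I (a = √(-3 - 13)/2 = √(-16)/2 = (4*I)/2 = 2*I ≈ 2.0*I)
((G(0, -5)*√(M(5) - 5) + 1) + a)² = (((0*(1 - 5))*√(5 - 5) + 1) + 2*I)² = (((0*(-4))*√0 + 1) + 2*I)² = ((0*0 + 1) + 2*I)² = ((0 + 1) + 2*I)² = (1 + 2*I)²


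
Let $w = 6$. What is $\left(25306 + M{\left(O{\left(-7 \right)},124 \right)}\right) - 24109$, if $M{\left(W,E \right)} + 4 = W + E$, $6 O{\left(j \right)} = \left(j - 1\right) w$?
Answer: $1309$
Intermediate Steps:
$O{\left(j \right)} = -1 + j$ ($O{\left(j \right)} = \frac{\left(j - 1\right) 6}{6} = \frac{\left(-1 + j\right) 6}{6} = \frac{-6 + 6 j}{6} = -1 + j$)
$M{\left(W,E \right)} = -4 + E + W$ ($M{\left(W,E \right)} = -4 + \left(W + E\right) = -4 + \left(E + W\right) = -4 + E + W$)
$\left(25306 + M{\left(O{\left(-7 \right)},124 \right)}\right) - 24109 = \left(25306 - -112\right) - 24109 = \left(25306 + 112\right) - 24109 = 25418 - 24109 = 1309$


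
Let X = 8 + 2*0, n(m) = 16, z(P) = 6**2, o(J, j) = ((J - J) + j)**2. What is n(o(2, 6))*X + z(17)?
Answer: 164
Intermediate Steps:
o(J, j) = j**2 (o(J, j) = (0 + j)**2 = j**2)
z(P) = 36
X = 8 (X = 8 + 0 = 8)
n(o(2, 6))*X + z(17) = 16*8 + 36 = 128 + 36 = 164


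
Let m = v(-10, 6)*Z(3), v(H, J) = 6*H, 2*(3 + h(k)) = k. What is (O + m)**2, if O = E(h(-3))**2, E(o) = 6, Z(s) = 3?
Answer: 20736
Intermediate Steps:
h(k) = -3 + k/2
m = -180 (m = (6*(-10))*3 = -60*3 = -180)
O = 36 (O = 6**2 = 36)
(O + m)**2 = (36 - 180)**2 = (-144)**2 = 20736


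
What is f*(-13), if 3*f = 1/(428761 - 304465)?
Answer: -13/372888 ≈ -3.4863e-5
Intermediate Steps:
f = 1/372888 (f = 1/(3*(428761 - 304465)) = (1/3)/124296 = (1/3)*(1/124296) = 1/372888 ≈ 2.6818e-6)
f*(-13) = (1/372888)*(-13) = -13/372888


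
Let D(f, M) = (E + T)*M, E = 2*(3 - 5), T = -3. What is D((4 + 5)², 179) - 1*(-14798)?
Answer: 13545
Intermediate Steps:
E = -4 (E = 2*(-2) = -4)
D(f, M) = -7*M (D(f, M) = (-4 - 3)*M = -7*M)
D((4 + 5)², 179) - 1*(-14798) = -7*179 - 1*(-14798) = -1253 + 14798 = 13545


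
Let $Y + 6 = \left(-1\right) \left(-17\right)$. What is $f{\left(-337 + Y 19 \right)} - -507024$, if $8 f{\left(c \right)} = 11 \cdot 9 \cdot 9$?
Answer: $\frac{4057083}{8} \approx 5.0714 \cdot 10^{5}$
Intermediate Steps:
$Y = 11$ ($Y = -6 - -17 = -6 + 17 = 11$)
$f{\left(c \right)} = \frac{891}{8}$ ($f{\left(c \right)} = \frac{11 \cdot 9 \cdot 9}{8} = \frac{99 \cdot 9}{8} = \frac{1}{8} \cdot 891 = \frac{891}{8}$)
$f{\left(-337 + Y 19 \right)} - -507024 = \frac{891}{8} - -507024 = \frac{891}{8} + 507024 = \frac{4057083}{8}$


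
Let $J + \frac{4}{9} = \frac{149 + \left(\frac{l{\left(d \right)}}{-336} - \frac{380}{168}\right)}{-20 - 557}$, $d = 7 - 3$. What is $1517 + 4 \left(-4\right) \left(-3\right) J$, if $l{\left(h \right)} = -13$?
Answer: $\frac{17975042}{12117} \approx 1483.5$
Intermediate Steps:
$d = 4$
$J = - \frac{406447}{581616}$ ($J = - \frac{4}{9} + \frac{149 - \left(- \frac{13}{336} + \frac{95}{42}\right)}{-20 - 557} = - \frac{4}{9} + \frac{149 - \frac{249}{112}}{-577} = - \frac{4}{9} + \left(149 + \left(\frac{13}{336} - \frac{95}{42}\right)\right) \left(- \frac{1}{577}\right) = - \frac{4}{9} + \left(149 - \frac{249}{112}\right) \left(- \frac{1}{577}\right) = - \frac{4}{9} + \frac{16439}{112} \left(- \frac{1}{577}\right) = - \frac{4}{9} - \frac{16439}{64624} = - \frac{406447}{581616} \approx -0.69882$)
$1517 + 4 \left(-4\right) \left(-3\right) J = 1517 + 4 \left(-4\right) \left(-3\right) \left(- \frac{406447}{581616}\right) = 1517 + \left(-16\right) \left(-3\right) \left(- \frac{406447}{581616}\right) = 1517 + 48 \left(- \frac{406447}{581616}\right) = 1517 - \frac{406447}{12117} = \frac{17975042}{12117}$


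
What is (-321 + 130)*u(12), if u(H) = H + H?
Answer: -4584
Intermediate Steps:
u(H) = 2*H
(-321 + 130)*u(12) = (-321 + 130)*(2*12) = -191*24 = -4584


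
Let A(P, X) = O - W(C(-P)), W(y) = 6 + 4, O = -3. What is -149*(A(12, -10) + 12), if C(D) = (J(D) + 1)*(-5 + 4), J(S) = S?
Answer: 149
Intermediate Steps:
C(D) = -1 - D (C(D) = (D + 1)*(-5 + 4) = (1 + D)*(-1) = -1 - D)
W(y) = 10
A(P, X) = -13 (A(P, X) = -3 - 1*10 = -3 - 10 = -13)
-149*(A(12, -10) + 12) = -149*(-13 + 12) = -149*(-1) = 149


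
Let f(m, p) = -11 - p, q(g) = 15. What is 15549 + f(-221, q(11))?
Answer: 15523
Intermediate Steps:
15549 + f(-221, q(11)) = 15549 + (-11 - 1*15) = 15549 + (-11 - 15) = 15549 - 26 = 15523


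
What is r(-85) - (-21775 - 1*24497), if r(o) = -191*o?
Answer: 62507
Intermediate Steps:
r(-85) - (-21775 - 1*24497) = -191*(-85) - (-21775 - 1*24497) = 16235 - (-21775 - 24497) = 16235 - 1*(-46272) = 16235 + 46272 = 62507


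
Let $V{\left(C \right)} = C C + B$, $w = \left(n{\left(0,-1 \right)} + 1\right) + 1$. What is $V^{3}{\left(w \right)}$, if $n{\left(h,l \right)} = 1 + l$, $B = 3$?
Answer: $343$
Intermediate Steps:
$w = 2$ ($w = \left(\left(1 - 1\right) + 1\right) + 1 = \left(0 + 1\right) + 1 = 1 + 1 = 2$)
$V{\left(C \right)} = 3 + C^{2}$ ($V{\left(C \right)} = C C + 3 = C^{2} + 3 = 3 + C^{2}$)
$V^{3}{\left(w \right)} = \left(3 + 2^{2}\right)^{3} = \left(3 + 4\right)^{3} = 7^{3} = 343$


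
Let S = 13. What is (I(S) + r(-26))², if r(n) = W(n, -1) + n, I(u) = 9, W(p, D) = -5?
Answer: 484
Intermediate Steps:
r(n) = -5 + n
(I(S) + r(-26))² = (9 + (-5 - 26))² = (9 - 31)² = (-22)² = 484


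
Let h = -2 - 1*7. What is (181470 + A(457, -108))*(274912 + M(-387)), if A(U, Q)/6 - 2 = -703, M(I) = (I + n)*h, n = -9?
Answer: 49363769664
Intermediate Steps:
h = -9 (h = -2 - 7 = -9)
M(I) = 81 - 9*I (M(I) = (I - 9)*(-9) = (-9 + I)*(-9) = 81 - 9*I)
A(U, Q) = -4206 (A(U, Q) = 12 + 6*(-703) = 12 - 4218 = -4206)
(181470 + A(457, -108))*(274912 + M(-387)) = (181470 - 4206)*(274912 + (81 - 9*(-387))) = 177264*(274912 + (81 + 3483)) = 177264*(274912 + 3564) = 177264*278476 = 49363769664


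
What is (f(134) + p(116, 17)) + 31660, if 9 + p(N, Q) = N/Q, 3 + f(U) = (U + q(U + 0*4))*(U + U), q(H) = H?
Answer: 1759140/17 ≈ 1.0348e+5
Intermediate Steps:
f(U) = -3 + 4*U² (f(U) = -3 + (U + (U + 0*4))*(U + U) = -3 + (U + (U + 0))*(2*U) = -3 + (U + U)*(2*U) = -3 + (2*U)*(2*U) = -3 + 4*U²)
p(N, Q) = -9 + N/Q
(f(134) + p(116, 17)) + 31660 = ((-3 + 4*134²) + (-9 + 116/17)) + 31660 = ((-3 + 4*17956) + (-9 + 116*(1/17))) + 31660 = ((-3 + 71824) + (-9 + 116/17)) + 31660 = (71821 - 37/17) + 31660 = 1220920/17 + 31660 = 1759140/17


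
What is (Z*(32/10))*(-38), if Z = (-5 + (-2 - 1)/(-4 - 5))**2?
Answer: -119168/45 ≈ -2648.2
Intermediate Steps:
Z = 196/9 (Z = (-5 - 3/(-9))**2 = (-5 - 3*(-1/9))**2 = (-5 + 1/3)**2 = (-14/3)**2 = 196/9 ≈ 21.778)
(Z*(32/10))*(-38) = (196*(32/10)/9)*(-38) = (196*(32*(1/10))/9)*(-38) = ((196/9)*(16/5))*(-38) = (3136/45)*(-38) = -119168/45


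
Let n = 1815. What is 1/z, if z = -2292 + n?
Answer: -1/477 ≈ -0.0020964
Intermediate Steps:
z = -477 (z = -2292 + 1815 = -477)
1/z = 1/(-477) = -1/477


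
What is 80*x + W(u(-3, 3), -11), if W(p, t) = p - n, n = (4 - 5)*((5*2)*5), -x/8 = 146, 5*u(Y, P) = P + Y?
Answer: -93390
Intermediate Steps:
u(Y, P) = P/5 + Y/5 (u(Y, P) = (P + Y)/5 = P/5 + Y/5)
x = -1168 (x = -8*146 = -1168)
n = -50 (n = -10*5 = -1*50 = -50)
W(p, t) = 50 + p (W(p, t) = p - 1*(-50) = p + 50 = 50 + p)
80*x + W(u(-3, 3), -11) = 80*(-1168) + (50 + ((⅕)*3 + (⅕)*(-3))) = -93440 + (50 + (⅗ - ⅗)) = -93440 + (50 + 0) = -93440 + 50 = -93390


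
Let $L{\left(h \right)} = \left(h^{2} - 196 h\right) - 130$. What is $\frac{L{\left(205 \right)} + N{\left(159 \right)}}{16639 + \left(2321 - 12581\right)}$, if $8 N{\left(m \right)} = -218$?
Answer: $\frac{6751}{25516} \approx 0.26458$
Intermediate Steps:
$N{\left(m \right)} = - \frac{109}{4}$ ($N{\left(m \right)} = \frac{1}{8} \left(-218\right) = - \frac{109}{4}$)
$L{\left(h \right)} = -130 + h^{2} - 196 h$ ($L{\left(h \right)} = \left(h^{2} - 196 h\right) - 130 = -130 + h^{2} - 196 h$)
$\frac{L{\left(205 \right)} + N{\left(159 \right)}}{16639 + \left(2321 - 12581\right)} = \frac{\left(-130 + 205^{2} - 40180\right) - \frac{109}{4}}{16639 + \left(2321 - 12581\right)} = \frac{\left(-130 + 42025 - 40180\right) - \frac{109}{4}}{16639 + \left(2321 - 12581\right)} = \frac{1715 - \frac{109}{4}}{16639 - 10260} = \frac{6751}{4 \cdot 6379} = \frac{6751}{4} \cdot \frac{1}{6379} = \frac{6751}{25516}$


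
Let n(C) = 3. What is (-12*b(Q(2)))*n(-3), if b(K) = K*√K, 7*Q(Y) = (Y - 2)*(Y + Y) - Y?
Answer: 72*I*√14/49 ≈ 5.4979*I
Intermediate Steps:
Q(Y) = -Y/7 + 2*Y*(-2 + Y)/7 (Q(Y) = ((Y - 2)*(Y + Y) - Y)/7 = ((-2 + Y)*(2*Y) - Y)/7 = (2*Y*(-2 + Y) - Y)/7 = (-Y + 2*Y*(-2 + Y))/7 = -Y/7 + 2*Y*(-2 + Y)/7)
b(K) = K^(3/2)
(-12*b(Q(2)))*n(-3) = -12*2*√14*(-5 + 2*2)^(3/2)/49*3 = -12*2*√14*(-5 + 4)^(3/2)/49*3 = -12*(-2*I*√14/49)*3 = -(-24)*I*√14/49*3 = (24*I*√14/49)*3 = 72*I*√14/49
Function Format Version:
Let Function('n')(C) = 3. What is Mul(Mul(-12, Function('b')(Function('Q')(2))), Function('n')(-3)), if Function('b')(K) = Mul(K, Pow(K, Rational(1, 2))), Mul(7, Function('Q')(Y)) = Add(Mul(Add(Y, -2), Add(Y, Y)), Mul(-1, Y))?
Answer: Mul(Rational(72, 49), I, Pow(14, Rational(1, 2))) ≈ Mul(5.4979, I)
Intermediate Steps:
Function('Q')(Y) = Add(Mul(Rational(-1, 7), Y), Mul(Rational(2, 7), Y, Add(-2, Y))) (Function('Q')(Y) = Mul(Rational(1, 7), Add(Mul(Add(Y, -2), Add(Y, Y)), Mul(-1, Y))) = Mul(Rational(1, 7), Add(Mul(Add(-2, Y), Mul(2, Y)), Mul(-1, Y))) = Mul(Rational(1, 7), Add(Mul(2, Y, Add(-2, Y)), Mul(-1, Y))) = Mul(Rational(1, 7), Add(Mul(-1, Y), Mul(2, Y, Add(-2, Y)))) = Add(Mul(Rational(-1, 7), Y), Mul(Rational(2, 7), Y, Add(-2, Y))))
Function('b')(K) = Pow(K, Rational(3, 2))
Mul(Mul(-12, Function('b')(Function('Q')(2))), Function('n')(-3)) = Mul(Mul(-12, Pow(Mul(Rational(1, 7), 2, Add(-5, Mul(2, 2))), Rational(3, 2))), 3) = Mul(Mul(-12, Pow(Mul(Rational(1, 7), 2, Add(-5, 4)), Rational(3, 2))), 3) = Mul(Mul(-12, Pow(Mul(Rational(1, 7), 2, -1), Rational(3, 2))), 3) = Mul(Mul(-12, Pow(Rational(-2, 7), Rational(3, 2))), 3) = Mul(Mul(-12, Mul(Rational(-2, 49), I, Pow(14, Rational(1, 2)))), 3) = Mul(Mul(Rational(24, 49), I, Pow(14, Rational(1, 2))), 3) = Mul(Rational(72, 49), I, Pow(14, Rational(1, 2)))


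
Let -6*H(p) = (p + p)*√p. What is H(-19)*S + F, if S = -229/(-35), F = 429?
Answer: 429 + 4351*I*√19/105 ≈ 429.0 + 180.62*I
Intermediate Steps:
H(p) = -p^(3/2)/3 (H(p) = -(p + p)*√p/6 = -2*p*√p/6 = -p^(3/2)/3)
S = 229/35 (S = -229*(-1/35) = 229/35 ≈ 6.5429)
H(-19)*S + F = -(-19)*I*√19/3*(229/35) + 429 = (19*I*√19/3)*(229/35) + 429 = 4351*I*√19/105 + 429 = 429 + 4351*I*√19/105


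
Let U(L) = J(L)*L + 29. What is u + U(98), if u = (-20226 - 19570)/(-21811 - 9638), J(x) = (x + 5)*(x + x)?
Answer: 62220408193/31449 ≈ 1.9785e+6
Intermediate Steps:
J(x) = 2*x*(5 + x) (J(x) = (5 + x)*(2*x) = 2*x*(5 + x))
U(L) = 29 + 2*L²*(5 + L) (U(L) = (2*L*(5 + L))*L + 29 = 2*L²*(5 + L) + 29 = 29 + 2*L²*(5 + L))
u = 39796/31449 (u = -39796/(-31449) = -39796*(-1/31449) = 39796/31449 ≈ 1.2654)
u + U(98) = 39796/31449 + (29 + 2*98²*(5 + 98)) = 39796/31449 + (29 + 2*9604*103) = 39796/31449 + (29 + 1978424) = 39796/31449 + 1978453 = 62220408193/31449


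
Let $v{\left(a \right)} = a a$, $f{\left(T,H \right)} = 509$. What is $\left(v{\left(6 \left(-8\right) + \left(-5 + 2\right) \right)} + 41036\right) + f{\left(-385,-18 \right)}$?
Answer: $44146$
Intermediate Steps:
$v{\left(a \right)} = a^{2}$
$\left(v{\left(6 \left(-8\right) + \left(-5 + 2\right) \right)} + 41036\right) + f{\left(-385,-18 \right)} = \left(\left(6 \left(-8\right) + \left(-5 + 2\right)\right)^{2} + 41036\right) + 509 = \left(\left(-48 - 3\right)^{2} + 41036\right) + 509 = \left(\left(-51\right)^{2} + 41036\right) + 509 = \left(2601 + 41036\right) + 509 = 43637 + 509 = 44146$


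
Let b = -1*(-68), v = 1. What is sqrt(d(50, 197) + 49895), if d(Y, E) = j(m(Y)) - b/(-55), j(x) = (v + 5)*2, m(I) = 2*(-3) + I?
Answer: sqrt(150972415)/55 ≈ 223.40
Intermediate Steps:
m(I) = -6 + I
j(x) = 12 (j(x) = (1 + 5)*2 = 6*2 = 12)
b = 68
d(Y, E) = 728/55 (d(Y, E) = 12 - 68/(-55) = 12 - 68*(-1)/55 = 12 - 1*(-68/55) = 12 + 68/55 = 728/55)
sqrt(d(50, 197) + 49895) = sqrt(728/55 + 49895) = sqrt(2744953/55) = sqrt(150972415)/55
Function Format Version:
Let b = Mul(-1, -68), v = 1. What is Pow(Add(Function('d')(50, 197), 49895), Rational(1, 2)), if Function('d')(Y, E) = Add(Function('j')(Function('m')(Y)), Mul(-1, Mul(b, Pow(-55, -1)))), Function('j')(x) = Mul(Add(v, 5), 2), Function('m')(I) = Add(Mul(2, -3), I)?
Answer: Mul(Rational(1, 55), Pow(150972415, Rational(1, 2))) ≈ 223.40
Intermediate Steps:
Function('m')(I) = Add(-6, I)
Function('j')(x) = 12 (Function('j')(x) = Mul(Add(1, 5), 2) = Mul(6, 2) = 12)
b = 68
Function('d')(Y, E) = Rational(728, 55) (Function('d')(Y, E) = Add(12, Mul(-1, Mul(68, Pow(-55, -1)))) = Add(12, Mul(-1, Mul(68, Rational(-1, 55)))) = Add(12, Mul(-1, Rational(-68, 55))) = Add(12, Rational(68, 55)) = Rational(728, 55))
Pow(Add(Function('d')(50, 197), 49895), Rational(1, 2)) = Pow(Add(Rational(728, 55), 49895), Rational(1, 2)) = Pow(Rational(2744953, 55), Rational(1, 2)) = Mul(Rational(1, 55), Pow(150972415, Rational(1, 2)))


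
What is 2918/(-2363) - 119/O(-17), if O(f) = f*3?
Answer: 7787/7089 ≈ 1.0985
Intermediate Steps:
O(f) = 3*f
2918/(-2363) - 119/O(-17) = 2918/(-2363) - 119/(3*(-17)) = 2918*(-1/2363) - 119/(-51) = -2918/2363 - 119*(-1/51) = -2918/2363 + 7/3 = 7787/7089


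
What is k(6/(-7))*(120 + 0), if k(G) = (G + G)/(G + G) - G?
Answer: 1560/7 ≈ 222.86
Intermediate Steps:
k(G) = 1 - G (k(G) = (2*G)/((2*G)) - G = (2*G)*(1/(2*G)) - G = 1 - G)
k(6/(-7))*(120 + 0) = (1 - 6/(-7))*(120 + 0) = (1 - 6*(-1)/7)*120 = (1 - 1*(-6/7))*120 = (1 + 6/7)*120 = (13/7)*120 = 1560/7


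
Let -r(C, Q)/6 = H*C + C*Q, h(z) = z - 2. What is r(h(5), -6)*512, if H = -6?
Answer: 110592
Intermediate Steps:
h(z) = -2 + z
r(C, Q) = 36*C - 6*C*Q (r(C, Q) = -6*(-6*C + C*Q) = 36*C - 6*C*Q)
r(h(5), -6)*512 = (6*(-2 + 5)*(6 - 1*(-6)))*512 = (6*3*(6 + 6))*512 = (6*3*12)*512 = 216*512 = 110592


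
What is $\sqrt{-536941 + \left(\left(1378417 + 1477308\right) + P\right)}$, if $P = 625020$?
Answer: $2 \sqrt{735951} \approx 1715.8$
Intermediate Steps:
$\sqrt{-536941 + \left(\left(1378417 + 1477308\right) + P\right)} = \sqrt{-536941 + \left(\left(1378417 + 1477308\right) + 625020\right)} = \sqrt{-536941 + \left(2855725 + 625020\right)} = \sqrt{-536941 + 3480745} = \sqrt{2943804} = 2 \sqrt{735951}$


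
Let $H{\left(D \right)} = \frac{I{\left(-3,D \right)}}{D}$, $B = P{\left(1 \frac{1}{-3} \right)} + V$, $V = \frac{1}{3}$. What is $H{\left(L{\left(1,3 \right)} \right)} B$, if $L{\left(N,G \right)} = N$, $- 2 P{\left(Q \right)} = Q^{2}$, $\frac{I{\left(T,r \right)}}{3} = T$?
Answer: $- \frac{5}{2} \approx -2.5$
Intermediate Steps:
$I{\left(T,r \right)} = 3 T$
$P{\left(Q \right)} = - \frac{Q^{2}}{2}$
$V = \frac{1}{3} \approx 0.33333$
$B = \frac{5}{18}$ ($B = - \frac{\left(1 \frac{1}{-3}\right)^{2}}{2} + \frac{1}{3} = - \frac{\left(1 \left(- \frac{1}{3}\right)\right)^{2}}{2} + \frac{1}{3} = - \frac{\left(- \frac{1}{3}\right)^{2}}{2} + \frac{1}{3} = \left(- \frac{1}{2}\right) \frac{1}{9} + \frac{1}{3} = - \frac{1}{18} + \frac{1}{3} = \frac{5}{18} \approx 0.27778$)
$H{\left(D \right)} = - \frac{9}{D}$ ($H{\left(D \right)} = \frac{3 \left(-3\right)}{D} = - \frac{9}{D}$)
$H{\left(L{\left(1,3 \right)} \right)} B = - \frac{9}{1} \cdot \frac{5}{18} = \left(-9\right) 1 \cdot \frac{5}{18} = \left(-9\right) \frac{5}{18} = - \frac{5}{2}$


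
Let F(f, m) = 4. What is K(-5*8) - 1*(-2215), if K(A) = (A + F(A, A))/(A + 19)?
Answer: 15517/7 ≈ 2216.7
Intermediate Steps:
K(A) = (4 + A)/(19 + A) (K(A) = (A + 4)/(A + 19) = (4 + A)/(19 + A))
K(-5*8) - 1*(-2215) = (4 - 5*8)/(19 - 5*8) - 1*(-2215) = (4 - 40)/(19 - 40) + 2215 = -36/(-21) + 2215 = -1/21*(-36) + 2215 = 12/7 + 2215 = 15517/7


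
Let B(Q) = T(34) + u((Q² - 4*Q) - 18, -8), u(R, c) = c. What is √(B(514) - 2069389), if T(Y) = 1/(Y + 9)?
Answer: I*√3826315010/43 ≈ 1438.5*I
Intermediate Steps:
T(Y) = 1/(9 + Y)
B(Q) = -343/43 (B(Q) = 1/(9 + 34) - 8 = 1/43 - 8 = -343/43)
√(B(514) - 2069389) = √(-343/43 - 2069389) = √(-88984070/43) = I*√3826315010/43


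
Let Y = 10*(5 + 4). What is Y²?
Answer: 8100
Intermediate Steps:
Y = 90 (Y = 10*9 = 90)
Y² = 90² = 8100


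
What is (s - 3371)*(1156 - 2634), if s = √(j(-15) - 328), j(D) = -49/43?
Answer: 4982338 - 1478*I*√608579/43 ≈ 4.9823e+6 - 26814.0*I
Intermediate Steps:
j(D) = -49/43 (j(D) = -49*1/43 = -49/43)
s = I*√608579/43 (s = √(-49/43 - 328) = √(-14153/43) = I*√608579/43 ≈ 18.142*I)
(s - 3371)*(1156 - 2634) = (I*√608579/43 - 3371)*(1156 - 2634) = (-3371 + I*√608579/43)*(-1478) = 4982338 - 1478*I*√608579/43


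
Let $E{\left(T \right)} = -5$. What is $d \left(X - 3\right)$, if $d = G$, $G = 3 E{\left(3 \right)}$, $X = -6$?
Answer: $135$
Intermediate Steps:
$G = -15$ ($G = 3 \left(-5\right) = -15$)
$d = -15$
$d \left(X - 3\right) = - 15 \left(-6 - 3\right) = \left(-15\right) \left(-9\right) = 135$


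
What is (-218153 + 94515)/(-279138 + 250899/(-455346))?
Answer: 18766022916/42368207549 ≈ 0.44293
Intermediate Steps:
(-218153 + 94515)/(-279138 + 250899/(-455346)) = -123638/(-279138 + 250899*(-1/455346)) = -123638/(-279138 - 83633/151782) = -123638/(-42368207549/151782) = -123638*(-151782/42368207549) = 18766022916/42368207549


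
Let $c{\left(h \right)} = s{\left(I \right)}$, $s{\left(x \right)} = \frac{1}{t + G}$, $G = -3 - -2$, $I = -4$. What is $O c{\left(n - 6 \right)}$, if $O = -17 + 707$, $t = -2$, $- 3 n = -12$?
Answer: $-230$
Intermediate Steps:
$n = 4$ ($n = \left(- \frac{1}{3}\right) \left(-12\right) = 4$)
$G = -1$ ($G = -3 + 2 = -1$)
$O = 690$
$s{\left(x \right)} = - \frac{1}{3}$ ($s{\left(x \right)} = \frac{1}{-2 - 1} = \frac{1}{-3} = - \frac{1}{3}$)
$c{\left(h \right)} = - \frac{1}{3}$
$O c{\left(n - 6 \right)} = 690 \left(- \frac{1}{3}\right) = -230$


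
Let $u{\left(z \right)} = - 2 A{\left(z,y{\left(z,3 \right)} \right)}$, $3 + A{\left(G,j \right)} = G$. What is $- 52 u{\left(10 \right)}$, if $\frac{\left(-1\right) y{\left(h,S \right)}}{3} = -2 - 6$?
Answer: $728$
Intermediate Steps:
$y{\left(h,S \right)} = 24$ ($y{\left(h,S \right)} = - 3 \left(-2 - 6\right) = \left(-3\right) \left(-8\right) = 24$)
$A{\left(G,j \right)} = -3 + G$
$u{\left(z \right)} = 6 - 2 z$ ($u{\left(z \right)} = - 2 \left(-3 + z\right) = 6 - 2 z$)
$- 52 u{\left(10 \right)} = - 52 \left(6 - 20\right) = \left(-52\right) \left(-14\right) = 728$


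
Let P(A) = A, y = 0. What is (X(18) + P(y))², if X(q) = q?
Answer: 324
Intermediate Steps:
(X(18) + P(y))² = (18 + 0)² = 18² = 324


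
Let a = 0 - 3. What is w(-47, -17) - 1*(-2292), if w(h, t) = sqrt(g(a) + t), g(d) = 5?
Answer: 2292 + 2*I*sqrt(3) ≈ 2292.0 + 3.4641*I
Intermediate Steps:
a = -3
w(h, t) = sqrt(5 + t)
w(-47, -17) - 1*(-2292) = sqrt(5 - 17) - 1*(-2292) = sqrt(-12) + 2292 = 2*I*sqrt(3) + 2292 = 2292 + 2*I*sqrt(3)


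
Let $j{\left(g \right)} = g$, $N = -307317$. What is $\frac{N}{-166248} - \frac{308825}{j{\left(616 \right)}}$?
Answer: $- \frac{48439613}{96978} \approx -499.49$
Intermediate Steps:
$\frac{N}{-166248} - \frac{308825}{j{\left(616 \right)}} = - \frac{307317}{-166248} - \frac{308825}{616} = \left(-307317\right) \left(- \frac{1}{166248}\right) - \frac{28075}{56} = \frac{102439}{55416} - \frac{28075}{56} = - \frac{48439613}{96978}$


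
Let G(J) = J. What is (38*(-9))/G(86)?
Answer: -171/43 ≈ -3.9767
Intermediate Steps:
(38*(-9))/G(86) = (38*(-9))/86 = -342*1/86 = -171/43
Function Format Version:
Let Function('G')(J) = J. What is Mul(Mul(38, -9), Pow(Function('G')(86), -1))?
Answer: Rational(-171, 43) ≈ -3.9767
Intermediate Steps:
Mul(Mul(38, -9), Pow(Function('G')(86), -1)) = Mul(Mul(38, -9), Pow(86, -1)) = Mul(-342, Rational(1, 86)) = Rational(-171, 43)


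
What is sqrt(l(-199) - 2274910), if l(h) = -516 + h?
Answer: 25*I*sqrt(3641) ≈ 1508.5*I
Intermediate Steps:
sqrt(l(-199) - 2274910) = sqrt((-516 - 199) - 2274910) = sqrt(-715 - 2274910) = sqrt(-2275625) = 25*I*sqrt(3641)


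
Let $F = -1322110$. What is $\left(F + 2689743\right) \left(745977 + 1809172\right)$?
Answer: $3494506092317$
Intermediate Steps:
$\left(F + 2689743\right) \left(745977 + 1809172\right) = \left(-1322110 + 2689743\right) \left(745977 + 1809172\right) = 1367633 \cdot 2555149 = 3494506092317$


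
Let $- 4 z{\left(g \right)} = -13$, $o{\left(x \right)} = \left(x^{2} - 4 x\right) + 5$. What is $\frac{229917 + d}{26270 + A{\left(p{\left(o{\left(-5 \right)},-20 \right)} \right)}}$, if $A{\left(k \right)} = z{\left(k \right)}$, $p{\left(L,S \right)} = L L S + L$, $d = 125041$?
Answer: $\frac{1419832}{105093} \approx 13.51$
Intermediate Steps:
$o{\left(x \right)} = 5 + x^{2} - 4 x$
$z{\left(g \right)} = \frac{13}{4}$ ($z{\left(g \right)} = \left(- \frac{1}{4}\right) \left(-13\right) = \frac{13}{4}$)
$p{\left(L,S \right)} = L + S L^{2}$ ($p{\left(L,S \right)} = L^{2} S + L = S L^{2} + L = L + S L^{2}$)
$A{\left(k \right)} = \frac{13}{4}$
$\frac{229917 + d}{26270 + A{\left(p{\left(o{\left(-5 \right)},-20 \right)} \right)}} = \frac{229917 + 125041}{26270 + \frac{13}{4}} = \frac{354958}{\frac{105093}{4}} = 354958 \cdot \frac{4}{105093} = \frac{1419832}{105093}$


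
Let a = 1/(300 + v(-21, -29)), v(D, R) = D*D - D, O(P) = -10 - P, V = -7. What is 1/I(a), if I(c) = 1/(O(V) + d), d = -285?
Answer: -288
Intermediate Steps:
v(D, R) = D² - D
a = 1/762 (a = 1/(300 - 21*(-1 - 21)) = 1/(300 - 21*(-22)) = 1/(300 + 462) = 1/762 ≈ 0.0013123)
I(c) = -1/288 (I(c) = 1/((-10 - 1*(-7)) - 285) = 1/((-10 + 7) - 285) = 1/(-3 - 285) = 1/(-288) = -1/288)
1/I(a) = 1/(-1/288) = -288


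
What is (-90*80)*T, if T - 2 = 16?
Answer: -129600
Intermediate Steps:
T = 18 (T = 2 + 16 = 18)
(-90*80)*T = -90*80*18 = -7200*18 = -129600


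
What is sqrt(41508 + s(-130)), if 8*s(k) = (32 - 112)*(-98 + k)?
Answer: 2*sqrt(10947) ≈ 209.26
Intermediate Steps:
s(k) = 980 - 10*k (s(k) = ((32 - 112)*(-98 + k))/8 = (-80*(-98 + k))/8 = (7840 - 80*k)/8 = 980 - 10*k)
sqrt(41508 + s(-130)) = sqrt(41508 + (980 - 10*(-130))) = sqrt(41508 + (980 + 1300)) = sqrt(41508 + 2280) = sqrt(43788) = 2*sqrt(10947)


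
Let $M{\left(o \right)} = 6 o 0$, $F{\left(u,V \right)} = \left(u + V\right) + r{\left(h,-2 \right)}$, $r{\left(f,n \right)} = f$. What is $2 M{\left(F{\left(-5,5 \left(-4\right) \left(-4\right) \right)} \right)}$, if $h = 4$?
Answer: $0$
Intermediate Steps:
$F{\left(u,V \right)} = 4 + V + u$ ($F{\left(u,V \right)} = \left(u + V\right) + 4 = \left(V + u\right) + 4 = 4 + V + u$)
$M{\left(o \right)} = 0$
$2 M{\left(F{\left(-5,5 \left(-4\right) \left(-4\right) \right)} \right)} = 2 \cdot 0 = 0$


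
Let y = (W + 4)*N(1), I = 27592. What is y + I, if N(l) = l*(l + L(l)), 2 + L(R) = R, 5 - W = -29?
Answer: 27592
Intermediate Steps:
W = 34 (W = 5 - 1*(-29) = 5 + 29 = 34)
L(R) = -2 + R
N(l) = l*(-2 + 2*l) (N(l) = l*(l + (-2 + l)) = l*(-2 + 2*l))
y = 0 (y = (34 + 4)*(2*1*(-1 + 1)) = 38*(2*1*0) = 38*0 = 0)
y + I = 0 + 27592 = 27592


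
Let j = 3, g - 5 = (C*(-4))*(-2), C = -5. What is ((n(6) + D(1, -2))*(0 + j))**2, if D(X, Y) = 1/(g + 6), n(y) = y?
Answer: 269361/841 ≈ 320.29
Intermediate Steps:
g = -35 (g = 5 - 5*(-4)*(-2) = 5 + 20*(-2) = 5 - 40 = -35)
D(X, Y) = -1/29 (D(X, Y) = 1/(-35 + 6) = 1/(-29) = -1/29)
((n(6) + D(1, -2))*(0 + j))**2 = ((6 - 1/29)*(0 + 3))**2 = ((173/29)*3)**2 = (519/29)**2 = 269361/841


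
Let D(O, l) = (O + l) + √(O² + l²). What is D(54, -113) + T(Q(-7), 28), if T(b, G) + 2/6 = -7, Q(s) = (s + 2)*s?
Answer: -199/3 + √15685 ≈ 58.906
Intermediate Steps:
Q(s) = s*(2 + s) (Q(s) = (2 + s)*s = s*(2 + s))
T(b, G) = -22/3 (T(b, G) = -⅓ - 7 = -22/3)
D(O, l) = O + l + √(O² + l²)
D(54, -113) + T(Q(-7), 28) = (54 - 113 + √(54² + (-113)²)) - 22/3 = (54 - 113 + √(2916 + 12769)) - 22/3 = (54 - 113 + √15685) - 22/3 = (-59 + √15685) - 22/3 = -199/3 + √15685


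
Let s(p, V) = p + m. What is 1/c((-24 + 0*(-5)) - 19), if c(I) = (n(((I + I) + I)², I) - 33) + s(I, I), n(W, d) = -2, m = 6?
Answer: -1/72 ≈ -0.013889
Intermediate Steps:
s(p, V) = 6 + p (s(p, V) = p + 6 = 6 + p)
c(I) = -29 + I (c(I) = (-2 - 33) + (6 + I) = -35 + (6 + I) = -29 + I)
1/c((-24 + 0*(-5)) - 19) = 1/(-29 + ((-24 + 0*(-5)) - 19)) = 1/(-29 + ((-24 + 0) - 19)) = 1/(-29 + (-24 - 19)) = 1/(-29 - 43) = 1/(-72) = -1/72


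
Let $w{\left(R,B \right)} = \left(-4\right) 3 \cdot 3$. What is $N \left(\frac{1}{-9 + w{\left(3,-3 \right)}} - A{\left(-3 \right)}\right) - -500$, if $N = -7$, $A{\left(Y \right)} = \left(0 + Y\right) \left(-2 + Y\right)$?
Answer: $\frac{27232}{45} \approx 605.16$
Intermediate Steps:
$w{\left(R,B \right)} = -36$ ($w{\left(R,B \right)} = \left(-12\right) 3 = -36$)
$A{\left(Y \right)} = Y \left(-2 + Y\right)$
$N \left(\frac{1}{-9 + w{\left(3,-3 \right)}} - A{\left(-3 \right)}\right) - -500 = - 7 \left(\frac{1}{-9 - 36} - - 3 \left(-2 - 3\right)\right) - -500 = - 7 \left(\frac{1}{-45} - \left(-3\right) \left(-5\right)\right) + 500 = - 7 \left(- \frac{1}{45} - 15\right) + 500 = \left(-7\right) \left(- \frac{676}{45}\right) + 500 = \frac{4732}{45} + 500 = \frac{27232}{45}$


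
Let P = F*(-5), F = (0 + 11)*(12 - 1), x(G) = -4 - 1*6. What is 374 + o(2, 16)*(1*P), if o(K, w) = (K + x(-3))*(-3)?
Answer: -14146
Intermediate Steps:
x(G) = -10 (x(G) = -4 - 6 = -10)
o(K, w) = 30 - 3*K (o(K, w) = (K - 10)*(-3) = (-10 + K)*(-3) = 30 - 3*K)
F = 121 (F = 11*11 = 121)
P = -605 (P = 121*(-5) = -605)
374 + o(2, 16)*(1*P) = 374 + (30 - 3*2)*(1*(-605)) = 374 + (30 - 6)*(-605) = 374 + 24*(-605) = 374 - 14520 = -14146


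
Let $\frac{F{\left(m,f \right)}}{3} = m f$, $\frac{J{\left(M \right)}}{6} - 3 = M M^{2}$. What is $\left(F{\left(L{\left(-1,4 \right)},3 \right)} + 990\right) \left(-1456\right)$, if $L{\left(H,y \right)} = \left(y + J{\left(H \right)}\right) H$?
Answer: $-1231776$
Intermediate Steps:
$J{\left(M \right)} = 18 + 6 M^{3}$ ($J{\left(M \right)} = 18 + 6 M M^{2} = 18 + 6 M^{3}$)
$L{\left(H,y \right)} = H \left(18 + y + 6 H^{3}\right)$ ($L{\left(H,y \right)} = \left(y + \left(18 + 6 H^{3}\right)\right) H = \left(18 + y + 6 H^{3}\right) H = H \left(18 + y + 6 H^{3}\right)$)
$F{\left(m,f \right)} = 3 f m$ ($F{\left(m,f \right)} = 3 m f = 3 f m$)
$\left(F{\left(L{\left(-1,4 \right)},3 \right)} + 990\right) \left(-1456\right) = \left(3 \cdot 3 \left(- (18 + 4 + 6 \left(-1\right)^{3})\right) + 990\right) \left(-1456\right) = \left(3 \cdot 3 \left(- (18 + 4 + 6 \left(-1\right))\right) + 990\right) \left(-1456\right) = \left(3 \cdot 3 \left(- (18 + 4 - 6)\right) + 990\right) \left(-1456\right) = \left(3 \cdot 3 \left(\left(-1\right) 16\right) + 990\right) \left(-1456\right) = \left(3 \cdot 3 \left(-16\right) + 990\right) \left(-1456\right) = \left(-144 + 990\right) \left(-1456\right) = 846 \left(-1456\right) = -1231776$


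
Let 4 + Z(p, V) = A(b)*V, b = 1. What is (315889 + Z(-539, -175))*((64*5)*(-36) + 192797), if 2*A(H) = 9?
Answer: 114239859015/2 ≈ 5.7120e+10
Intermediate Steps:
A(H) = 9/2 (A(H) = (1/2)*9 = 9/2)
Z(p, V) = -4 + 9*V/2
(315889 + Z(-539, -175))*((64*5)*(-36) + 192797) = (315889 + (-4 + (9/2)*(-175)))*((64*5)*(-36) + 192797) = (315889 + (-4 - 1575/2))*(320*(-36) + 192797) = (315889 - 1583/2)*(-11520 + 192797) = (630195/2)*181277 = 114239859015/2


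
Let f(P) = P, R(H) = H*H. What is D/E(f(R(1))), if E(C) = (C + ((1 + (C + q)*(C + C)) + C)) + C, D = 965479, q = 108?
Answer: 965479/222 ≈ 4349.0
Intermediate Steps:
R(H) = H²
E(C) = 1 + 3*C + 2*C*(108 + C) (E(C) = (C + ((1 + (C + 108)*(C + C)) + C)) + C = (C + ((1 + (108 + C)*(2*C)) + C)) + C = (C + ((1 + 2*C*(108 + C)) + C)) + C = (C + (1 + C + 2*C*(108 + C))) + C = (1 + 2*C + 2*C*(108 + C)) + C = 1 + 3*C + 2*C*(108 + C))
D/E(f(R(1))) = 965479/(1 + 2*(1²)² + 219*1²) = 965479/(1 + 2*1² + 219*1) = 965479/(1 + 2*1 + 219) = 965479/(1 + 2 + 219) = 965479/222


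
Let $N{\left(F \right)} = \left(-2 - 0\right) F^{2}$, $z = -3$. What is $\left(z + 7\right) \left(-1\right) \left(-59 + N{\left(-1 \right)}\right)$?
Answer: $244$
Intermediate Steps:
$N{\left(F \right)} = - 2 F^{2}$ ($N{\left(F \right)} = \left(-2 + 0\right) F^{2} = - 2 F^{2}$)
$\left(z + 7\right) \left(-1\right) \left(-59 + N{\left(-1 \right)}\right) = \left(-3 + 7\right) \left(-1\right) \left(-59 - 2 \left(-1\right)^{2}\right) = 4 \left(-1\right) \left(-59 - 2\right) = - 4 \left(-59 - 2\right) = \left(-4\right) \left(-61\right) = 244$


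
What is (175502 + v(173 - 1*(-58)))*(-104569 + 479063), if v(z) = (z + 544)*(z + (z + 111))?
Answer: 232027869038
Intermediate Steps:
v(z) = (111 + 2*z)*(544 + z) (v(z) = (544 + z)*(z + (111 + z)) = (544 + z)*(111 + 2*z) = (111 + 2*z)*(544 + z))
(175502 + v(173 - 1*(-58)))*(-104569 + 479063) = (175502 + (60384 + 2*(173 - 1*(-58))**2 + 1199*(173 - 1*(-58))))*(-104569 + 479063) = (175502 + (60384 + 2*(173 + 58)**2 + 1199*(173 + 58)))*374494 = (175502 + (60384 + 2*231**2 + 1199*231))*374494 = (175502 + (60384 + 2*53361 + 276969))*374494 = (175502 + (60384 + 106722 + 276969))*374494 = (175502 + 444075)*374494 = 619577*374494 = 232027869038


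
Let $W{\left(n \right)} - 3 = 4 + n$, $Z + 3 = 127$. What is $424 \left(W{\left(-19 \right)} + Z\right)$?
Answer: $47488$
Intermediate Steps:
$Z = 124$ ($Z = -3 + 127 = 124$)
$W{\left(n \right)} = 7 + n$ ($W{\left(n \right)} = 3 + \left(4 + n\right) = 7 + n$)
$424 \left(W{\left(-19 \right)} + Z\right) = 424 \left(\left(7 - 19\right) + 124\right) = 424 \left(-12 + 124\right) = 424 \cdot 112 = 47488$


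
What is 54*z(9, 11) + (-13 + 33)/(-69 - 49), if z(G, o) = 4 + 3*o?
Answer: 117872/59 ≈ 1997.8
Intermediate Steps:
54*z(9, 11) + (-13 + 33)/(-69 - 49) = 54*(4 + 3*11) + (-13 + 33)/(-69 - 49) = 54*(4 + 33) + 20/(-118) = 54*37 + 20*(-1/118) = 1998 - 10/59 = 117872/59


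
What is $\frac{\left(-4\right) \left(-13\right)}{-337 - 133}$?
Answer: $- \frac{26}{235} \approx -0.11064$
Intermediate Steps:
$\frac{\left(-4\right) \left(-13\right)}{-337 - 133} = \frac{52}{-470} = 52 \left(- \frac{1}{470}\right) = - \frac{26}{235}$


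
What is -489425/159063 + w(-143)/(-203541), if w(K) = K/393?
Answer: -1003842883244/326248870221 ≈ -3.0769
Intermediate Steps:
w(K) = K/393 (w(K) = K*(1/393) = K/393)
-489425/159063 + w(-143)/(-203541) = -489425/159063 + ((1/393)*(-143))/(-203541) = -489425*1/159063 - 143/393*(-1/203541) = -489425/159063 + 11/6153201 = -1003842883244/326248870221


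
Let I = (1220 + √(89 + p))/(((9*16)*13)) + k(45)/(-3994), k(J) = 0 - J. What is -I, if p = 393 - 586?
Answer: -619615/934596 - I*√26/936 ≈ -0.66298 - 0.0054477*I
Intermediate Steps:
p = -193
k(J) = -J
I = 619615/934596 + I*√26/936 (I = (1220 + √(89 - 193))/(((9*16)*13)) - 1*45/(-3994) = (1220 + √(-104))/((144*13)) - 45*(-1/3994) = (1220 + 2*I*√26)/1872 + 45/3994 = (1220 + 2*I*√26)*(1/1872) + 45/3994 = (305/468 + I*√26/936) + 45/3994 = 619615/934596 + I*√26/936 ≈ 0.66298 + 0.0054477*I)
-I = -(619615/934596 + I*√26/936) = -619615/934596 - I*√26/936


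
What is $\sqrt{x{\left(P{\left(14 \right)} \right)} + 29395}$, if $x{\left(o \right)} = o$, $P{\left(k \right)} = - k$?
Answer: $\sqrt{29381} \approx 171.41$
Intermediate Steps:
$\sqrt{x{\left(P{\left(14 \right)} \right)} + 29395} = \sqrt{\left(-1\right) 14 + 29395} = \sqrt{-14 + 29395} = \sqrt{29381}$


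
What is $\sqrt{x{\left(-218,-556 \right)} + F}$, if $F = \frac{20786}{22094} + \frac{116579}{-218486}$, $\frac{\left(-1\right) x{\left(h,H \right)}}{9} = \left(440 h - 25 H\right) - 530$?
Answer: $\frac{\sqrt{4328084793359074927246770}}{2413614842} \approx 861.95$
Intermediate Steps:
$x{\left(h,H \right)} = 4770 - 3960 h + 225 H$ ($x{\left(h,H \right)} = - 9 \left(\left(440 h - 25 H\right) - 530\right) = - 9 \left(\left(- 25 H + 440 h\right) - 530\right) = - 9 \left(-530 - 25 H + 440 h\right) = 4770 - 3960 h + 225 H$)
$F = \frac{982876785}{2413614842}$ ($F = 20786 \cdot \frac{1}{22094} + 116579 \left(- \frac{1}{218486}\right) = \frac{10393}{11047} - \frac{116579}{218486} = \frac{982876785}{2413614842} \approx 0.40722$)
$\sqrt{x{\left(-218,-556 \right)} + F} = \sqrt{\left(4770 - -863280 + 225 \left(-556\right)\right) + \frac{982876785}{2413614842}} = \sqrt{\left(4770 + 863280 - 125100\right) + \frac{982876785}{2413614842}} = \sqrt{742950 + \frac{982876785}{2413614842}} = \sqrt{\frac{1793196129740685}{2413614842}} = \frac{\sqrt{4328084793359074927246770}}{2413614842}$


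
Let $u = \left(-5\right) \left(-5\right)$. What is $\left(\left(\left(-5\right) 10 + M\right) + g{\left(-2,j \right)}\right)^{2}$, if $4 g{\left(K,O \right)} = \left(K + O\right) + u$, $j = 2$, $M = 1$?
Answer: $\frac{29241}{16} \approx 1827.6$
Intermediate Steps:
$u = 25$
$g{\left(K,O \right)} = \frac{25}{4} + \frac{K}{4} + \frac{O}{4}$ ($g{\left(K,O \right)} = \frac{\left(K + O\right) + 25}{4} = \frac{25 + K + O}{4} = \frac{25}{4} + \frac{K}{4} + \frac{O}{4}$)
$\left(\left(\left(-5\right) 10 + M\right) + g{\left(-2,j \right)}\right)^{2} = \left(\left(\left(-5\right) 10 + 1\right) + \left(\frac{25}{4} + \frac{1}{4} \left(-2\right) + \frac{1}{4} \cdot 2\right)\right)^{2} = \left(\left(-50 + 1\right) + \left(\frac{25}{4} - \frac{1}{2} + \frac{1}{2}\right)\right)^{2} = \left(-49 + \frac{25}{4}\right)^{2} = \left(- \frac{171}{4}\right)^{2} = \frac{29241}{16}$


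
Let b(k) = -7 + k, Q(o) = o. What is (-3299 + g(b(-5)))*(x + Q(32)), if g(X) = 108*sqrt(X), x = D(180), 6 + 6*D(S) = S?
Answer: -201239 + 13176*I*sqrt(3) ≈ -2.0124e+5 + 22822.0*I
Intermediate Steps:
D(S) = -1 + S/6
x = 29 (x = -1 + (1/6)*180 = -1 + 30 = 29)
(-3299 + g(b(-5)))*(x + Q(32)) = (-3299 + 108*sqrt(-7 - 5))*(29 + 32) = (-3299 + 108*sqrt(-12))*61 = (-3299 + 108*(2*I*sqrt(3)))*61 = (-3299 + 216*I*sqrt(3))*61 = -201239 + 13176*I*sqrt(3)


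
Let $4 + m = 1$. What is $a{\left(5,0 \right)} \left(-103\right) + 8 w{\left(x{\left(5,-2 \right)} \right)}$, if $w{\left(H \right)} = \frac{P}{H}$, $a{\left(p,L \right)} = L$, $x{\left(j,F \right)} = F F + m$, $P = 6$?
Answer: $48$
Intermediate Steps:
$m = -3$ ($m = -4 + 1 = -3$)
$x{\left(j,F \right)} = -3 + F^{2}$ ($x{\left(j,F \right)} = F F - 3 = F^{2} - 3 = -3 + F^{2}$)
$w{\left(H \right)} = \frac{6}{H}$
$a{\left(5,0 \right)} \left(-103\right) + 8 w{\left(x{\left(5,-2 \right)} \right)} = 0 \left(-103\right) + 8 \frac{6}{-3 + \left(-2\right)^{2}} = 0 + 8 \frac{6}{-3 + 4} = 0 + 8 \cdot \frac{6}{1} = 0 + 8 \cdot 6 \cdot 1 = 0 + 8 \cdot 6 = 0 + 48 = 48$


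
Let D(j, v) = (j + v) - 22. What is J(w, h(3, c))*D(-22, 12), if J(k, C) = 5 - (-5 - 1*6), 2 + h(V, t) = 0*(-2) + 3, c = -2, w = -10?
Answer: -512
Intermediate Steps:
h(V, t) = 1 (h(V, t) = -2 + (0*(-2) + 3) = -2 + (0 + 3) = -2 + 3 = 1)
J(k, C) = 16 (J(k, C) = 5 - (-5 - 6) = 5 - 1*(-11) = 5 + 11 = 16)
D(j, v) = -22 + j + v
J(w, h(3, c))*D(-22, 12) = 16*(-22 - 22 + 12) = 16*(-32) = -512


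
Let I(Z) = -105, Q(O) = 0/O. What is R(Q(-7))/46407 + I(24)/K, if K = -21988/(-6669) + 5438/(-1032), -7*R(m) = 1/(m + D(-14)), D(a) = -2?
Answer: 78251019736121/1469877404898 ≈ 53.236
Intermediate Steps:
Q(O) = 0
R(m) = -1/(7*(-2 + m)) (R(m) = -1/(7*(m - 2)) = -1/(7*(-2 + m)))
K = -2262401/1147068 (K = -21988*(-1/6669) + 5438*(-1/1032) = 21988/6669 - 2719/516 = -2262401/1147068 ≈ -1.9723)
R(Q(-7))/46407 + I(24)/K = -1/(-14 + 7*0)/46407 - 105/(-2262401/1147068) = -1/(-14 + 0)*(1/46407) - 105*(-1147068/2262401) = -1/(-14)*(1/46407) + 120442140/2262401 = -1*(-1/14)*(1/46407) + 120442140/2262401 = (1/14)*(1/46407) + 120442140/2262401 = 1/649698 + 120442140/2262401 = 78251019736121/1469877404898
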